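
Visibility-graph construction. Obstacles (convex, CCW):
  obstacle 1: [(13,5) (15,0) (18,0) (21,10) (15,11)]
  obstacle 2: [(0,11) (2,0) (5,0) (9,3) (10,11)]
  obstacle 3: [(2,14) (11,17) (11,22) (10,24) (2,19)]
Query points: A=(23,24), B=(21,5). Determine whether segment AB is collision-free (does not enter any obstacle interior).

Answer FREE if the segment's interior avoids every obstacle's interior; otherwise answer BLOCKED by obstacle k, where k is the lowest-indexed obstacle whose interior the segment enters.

Obstacle 1 [(13,5) (15,0) (18,0) (21,10) (15,11)]:
  edge (13,5)–(15,0): clear
  edge (15,0)–(18,0): clear
  edge (18,0)–(21,10): clear
  edge (21,10)–(15,11): clear
  edge (15,11)–(13,5): clear
  midpoint (22,29/2) outside
  → clear
Obstacle 2 [(0,11) (2,0) (5,0) (9,3) (10,11)]:
  edge (0,11)–(2,0): clear
  edge (2,0)–(5,0): clear
  edge (5,0)–(9,3): clear
  edge (9,3)–(10,11): clear
  edge (10,11)–(0,11): clear
  midpoint (22,29/2) outside
  → clear
Obstacle 3 [(2,14) (11,17) (11,22) (10,24) (2,19)]:
  edge (2,14)–(11,17): clear
  edge (11,17)–(11,22): clear
  edge (11,22)–(10,24): clear
  edge (10,24)–(2,19): clear
  edge (2,19)–(2,14): clear
  midpoint (22,29/2) outside
  → clear

FREE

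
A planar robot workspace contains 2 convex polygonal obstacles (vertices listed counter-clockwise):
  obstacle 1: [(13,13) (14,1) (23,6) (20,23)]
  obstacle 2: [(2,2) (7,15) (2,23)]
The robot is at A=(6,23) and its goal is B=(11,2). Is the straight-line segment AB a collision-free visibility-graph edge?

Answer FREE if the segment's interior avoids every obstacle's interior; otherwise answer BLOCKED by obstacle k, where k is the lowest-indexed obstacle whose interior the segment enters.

Obstacle 1 [(13,13) (14,1) (23,6) (20,23)]:
  edge (13,13)–(14,1): clear
  edge (14,1)–(23,6): clear
  edge (23,6)–(20,23): clear
  edge (20,23)–(13,13): clear
  midpoint (17/2,25/2) outside
  → clear
Obstacle 2 [(2,2) (7,15) (2,23)]:
  edge (2,2)–(7,15): clear
  edge (7,15)–(2,23): clear
  edge (2,23)–(2,2): clear
  midpoint (17/2,25/2) outside
  → clear

FREE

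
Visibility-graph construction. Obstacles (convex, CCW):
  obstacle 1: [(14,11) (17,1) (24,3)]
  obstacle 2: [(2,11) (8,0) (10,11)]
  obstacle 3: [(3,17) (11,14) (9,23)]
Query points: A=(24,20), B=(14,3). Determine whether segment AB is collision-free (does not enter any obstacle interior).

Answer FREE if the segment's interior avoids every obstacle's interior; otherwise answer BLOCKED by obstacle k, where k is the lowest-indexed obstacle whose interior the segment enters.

Obstacle 1 [(14,11) (17,1) (24,3)]:
  edge (14,11)–(17,1): crosses AB
  edge (17,1)–(24,3): clear
  edge (24,3)–(14,11): crosses AB
  → BLOCKED
Obstacle 2 [(2,11) (8,0) (10,11)]:
  edge (2,11)–(8,0): clear
  edge (8,0)–(10,11): clear
  edge (10,11)–(2,11): clear
  midpoint (19,23/2) outside
  → clear
Obstacle 3 [(3,17) (11,14) (9,23)]:
  edge (3,17)–(11,14): clear
  edge (11,14)–(9,23): clear
  edge (9,23)–(3,17): clear
  midpoint (19,23/2) outside
  → clear

BLOCKED by obstacle 1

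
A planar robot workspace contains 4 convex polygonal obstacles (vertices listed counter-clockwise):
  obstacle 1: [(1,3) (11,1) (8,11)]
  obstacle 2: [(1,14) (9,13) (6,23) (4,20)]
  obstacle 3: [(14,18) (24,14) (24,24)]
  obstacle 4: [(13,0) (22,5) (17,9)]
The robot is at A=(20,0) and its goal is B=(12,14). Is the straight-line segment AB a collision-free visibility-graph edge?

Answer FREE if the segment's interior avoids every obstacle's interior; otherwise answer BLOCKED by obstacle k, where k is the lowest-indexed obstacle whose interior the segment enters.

BLOCKED by obstacle 4

Obstacle 1 [(1,3) (11,1) (8,11)]:
  edge (1,3)–(11,1): clear
  edge (11,1)–(8,11): clear
  edge (8,11)–(1,3): clear
  midpoint (16,7) outside
  → clear
Obstacle 2 [(1,14) (9,13) (6,23) (4,20)]:
  edge (1,14)–(9,13): clear
  edge (9,13)–(6,23): clear
  edge (6,23)–(4,20): clear
  edge (4,20)–(1,14): clear
  midpoint (16,7) outside
  → clear
Obstacle 3 [(14,18) (24,14) (24,24)]:
  edge (14,18)–(24,14): clear
  edge (24,14)–(24,24): clear
  edge (24,24)–(14,18): clear
  midpoint (16,7) outside
  → clear
Obstacle 4 [(13,0) (22,5) (17,9)]:
  edge (13,0)–(22,5): crosses AB
  edge (22,5)–(17,9): clear
  edge (17,9)–(13,0): crosses AB
  → BLOCKED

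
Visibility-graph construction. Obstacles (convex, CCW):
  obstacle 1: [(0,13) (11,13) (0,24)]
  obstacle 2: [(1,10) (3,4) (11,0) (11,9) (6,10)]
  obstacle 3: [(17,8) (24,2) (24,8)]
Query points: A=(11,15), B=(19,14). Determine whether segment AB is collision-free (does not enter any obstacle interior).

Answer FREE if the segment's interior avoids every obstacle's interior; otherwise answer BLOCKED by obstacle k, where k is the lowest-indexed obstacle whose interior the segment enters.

Obstacle 1 [(0,13) (11,13) (0,24)]:
  edge (0,13)–(11,13): clear
  edge (11,13)–(0,24): clear
  edge (0,24)–(0,13): clear
  midpoint (15,29/2) outside
  → clear
Obstacle 2 [(1,10) (3,4) (11,0) (11,9) (6,10)]:
  edge (1,10)–(3,4): clear
  edge (3,4)–(11,0): clear
  edge (11,0)–(11,9): clear
  edge (11,9)–(6,10): clear
  edge (6,10)–(1,10): clear
  midpoint (15,29/2) outside
  → clear
Obstacle 3 [(17,8) (24,2) (24,8)]:
  edge (17,8)–(24,2): clear
  edge (24,2)–(24,8): clear
  edge (24,8)–(17,8): clear
  midpoint (15,29/2) outside
  → clear

FREE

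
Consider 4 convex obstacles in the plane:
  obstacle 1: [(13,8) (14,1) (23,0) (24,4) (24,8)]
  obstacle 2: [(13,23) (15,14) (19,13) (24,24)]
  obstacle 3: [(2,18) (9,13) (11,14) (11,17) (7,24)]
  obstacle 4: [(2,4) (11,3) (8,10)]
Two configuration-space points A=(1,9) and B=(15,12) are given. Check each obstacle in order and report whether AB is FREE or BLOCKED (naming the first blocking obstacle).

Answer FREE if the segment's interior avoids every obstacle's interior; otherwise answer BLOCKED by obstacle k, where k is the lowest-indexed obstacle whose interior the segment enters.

Obstacle 1 [(13,8) (14,1) (23,0) (24,4) (24,8)]:
  edge (13,8)–(14,1): clear
  edge (14,1)–(23,0): clear
  edge (23,0)–(24,4): clear
  edge (24,4)–(24,8): clear
  edge (24,8)–(13,8): clear
  midpoint (8,21/2) outside
  → clear
Obstacle 2 [(13,23) (15,14) (19,13) (24,24)]:
  edge (13,23)–(15,14): clear
  edge (15,14)–(19,13): clear
  edge (19,13)–(24,24): clear
  edge (24,24)–(13,23): clear
  midpoint (8,21/2) outside
  → clear
Obstacle 3 [(2,18) (9,13) (11,14) (11,17) (7,24)]:
  edge (2,18)–(9,13): clear
  edge (9,13)–(11,14): clear
  edge (11,14)–(11,17): clear
  edge (11,17)–(7,24): clear
  edge (7,24)–(2,18): clear
  midpoint (8,21/2) outside
  → clear
Obstacle 4 [(2,4) (11,3) (8,10)]:
  edge (2,4)–(11,3): clear
  edge (11,3)–(8,10): clear
  edge (8,10)–(2,4): clear
  midpoint (8,21/2) outside
  → clear

FREE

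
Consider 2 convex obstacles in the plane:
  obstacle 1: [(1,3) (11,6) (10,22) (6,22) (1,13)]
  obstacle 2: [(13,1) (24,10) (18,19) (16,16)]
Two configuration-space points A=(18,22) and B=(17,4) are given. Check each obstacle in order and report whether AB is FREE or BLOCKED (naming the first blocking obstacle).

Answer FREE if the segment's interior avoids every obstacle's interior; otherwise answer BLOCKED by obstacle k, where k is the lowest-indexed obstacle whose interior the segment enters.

Obstacle 1 [(1,3) (11,6) (10,22) (6,22) (1,13)]:
  edge (1,3)–(11,6): clear
  edge (11,6)–(10,22): clear
  edge (10,22)–(6,22): clear
  edge (6,22)–(1,13): clear
  edge (1,13)–(1,3): clear
  midpoint (35/2,13) outside
  → clear
Obstacle 2 [(13,1) (24,10) (18,19) (16,16)]:
  edge (13,1)–(24,10): crosses AB
  edge (24,10)–(18,19): clear
  edge (18,19)–(16,16): crosses AB
  edge (16,16)–(13,1): clear
  → BLOCKED

BLOCKED by obstacle 2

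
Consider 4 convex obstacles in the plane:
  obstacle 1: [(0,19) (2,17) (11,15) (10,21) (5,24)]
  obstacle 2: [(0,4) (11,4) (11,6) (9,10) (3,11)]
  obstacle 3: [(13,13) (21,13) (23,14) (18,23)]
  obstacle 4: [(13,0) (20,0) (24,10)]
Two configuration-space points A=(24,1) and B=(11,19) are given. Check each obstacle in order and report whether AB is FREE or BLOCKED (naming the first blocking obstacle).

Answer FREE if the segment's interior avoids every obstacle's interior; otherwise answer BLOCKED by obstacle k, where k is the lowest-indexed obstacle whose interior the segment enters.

BLOCKED by obstacle 3

Obstacle 1 [(0,19) (2,17) (11,15) (10,21) (5,24)]:
  edge (0,19)–(2,17): clear
  edge (2,17)–(11,15): clear
  edge (11,15)–(10,21): clear
  edge (10,21)–(5,24): clear
  edge (5,24)–(0,19): clear
  midpoint (35/2,10) outside
  → clear
Obstacle 2 [(0,4) (11,4) (11,6) (9,10) (3,11)]:
  edge (0,4)–(11,4): clear
  edge (11,4)–(11,6): clear
  edge (11,6)–(9,10): clear
  edge (9,10)–(3,11): clear
  edge (3,11)–(0,4): clear
  midpoint (35/2,10) outside
  → clear
Obstacle 3 [(13,13) (21,13) (23,14) (18,23)]:
  edge (13,13)–(21,13): crosses AB
  edge (21,13)–(23,14): clear
  edge (23,14)–(18,23): clear
  edge (18,23)–(13,13): crosses AB
  → BLOCKED
Obstacle 4 [(13,0) (20,0) (24,10)]:
  edge (13,0)–(20,0): clear
  edge (20,0)–(24,10): crosses AB
  edge (24,10)–(13,0): crosses AB
  → BLOCKED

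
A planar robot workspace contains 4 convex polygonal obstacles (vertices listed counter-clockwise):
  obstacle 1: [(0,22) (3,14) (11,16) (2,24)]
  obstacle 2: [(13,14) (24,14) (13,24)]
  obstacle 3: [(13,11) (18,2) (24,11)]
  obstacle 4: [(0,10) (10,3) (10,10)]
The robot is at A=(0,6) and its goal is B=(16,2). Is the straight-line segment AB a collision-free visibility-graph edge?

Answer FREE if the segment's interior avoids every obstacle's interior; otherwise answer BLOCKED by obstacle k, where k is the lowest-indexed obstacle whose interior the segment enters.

BLOCKED by obstacle 4

Obstacle 1 [(0,22) (3,14) (11,16) (2,24)]:
  edge (0,22)–(3,14): clear
  edge (3,14)–(11,16): clear
  edge (11,16)–(2,24): clear
  edge (2,24)–(0,22): clear
  midpoint (8,4) outside
  → clear
Obstacle 2 [(13,14) (24,14) (13,24)]:
  edge (13,14)–(24,14): clear
  edge (24,14)–(13,24): clear
  edge (13,24)–(13,14): clear
  midpoint (8,4) outside
  → clear
Obstacle 3 [(13,11) (18,2) (24,11)]:
  edge (13,11)–(18,2): clear
  edge (18,2)–(24,11): clear
  edge (24,11)–(13,11): clear
  midpoint (8,4) outside
  → clear
Obstacle 4 [(0,10) (10,3) (10,10)]:
  edge (0,10)–(10,3): crosses AB
  edge (10,3)–(10,10): crosses AB
  edge (10,10)–(0,10): clear
  → BLOCKED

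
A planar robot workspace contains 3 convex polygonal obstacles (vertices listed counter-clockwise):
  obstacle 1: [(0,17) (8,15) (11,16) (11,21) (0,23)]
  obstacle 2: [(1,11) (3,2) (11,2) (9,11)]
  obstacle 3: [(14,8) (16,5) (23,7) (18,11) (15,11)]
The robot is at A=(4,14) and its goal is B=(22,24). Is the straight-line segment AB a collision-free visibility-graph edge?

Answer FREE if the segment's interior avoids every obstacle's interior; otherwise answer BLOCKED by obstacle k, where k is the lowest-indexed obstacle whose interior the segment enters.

Obstacle 1 [(0,17) (8,15) (11,16) (11,21) (0,23)]:
  edge (0,17)–(8,15): crosses AB
  edge (8,15)–(11,16): clear
  edge (11,16)–(11,21): crosses AB
  edge (11,21)–(0,23): clear
  edge (0,23)–(0,17): clear
  → BLOCKED
Obstacle 2 [(1,11) (3,2) (11,2) (9,11)]:
  edge (1,11)–(3,2): clear
  edge (3,2)–(11,2): clear
  edge (11,2)–(9,11): clear
  edge (9,11)–(1,11): clear
  midpoint (13,19) outside
  → clear
Obstacle 3 [(14,8) (16,5) (23,7) (18,11) (15,11)]:
  edge (14,8)–(16,5): clear
  edge (16,5)–(23,7): clear
  edge (23,7)–(18,11): clear
  edge (18,11)–(15,11): clear
  edge (15,11)–(14,8): clear
  midpoint (13,19) outside
  → clear

BLOCKED by obstacle 1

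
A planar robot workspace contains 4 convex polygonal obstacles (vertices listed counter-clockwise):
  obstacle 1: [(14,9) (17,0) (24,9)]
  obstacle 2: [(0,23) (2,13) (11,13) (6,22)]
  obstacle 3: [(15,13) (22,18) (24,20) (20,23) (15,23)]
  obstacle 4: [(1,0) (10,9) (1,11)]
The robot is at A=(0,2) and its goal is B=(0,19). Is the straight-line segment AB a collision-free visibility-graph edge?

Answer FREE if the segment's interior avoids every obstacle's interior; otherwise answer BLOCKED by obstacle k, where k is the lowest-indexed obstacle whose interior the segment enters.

Obstacle 1 [(14,9) (17,0) (24,9)]:
  edge (14,9)–(17,0): clear
  edge (17,0)–(24,9): clear
  edge (24,9)–(14,9): clear
  midpoint (0,21/2) outside
  → clear
Obstacle 2 [(0,23) (2,13) (11,13) (6,22)]:
  edge (0,23)–(2,13): clear
  edge (2,13)–(11,13): clear
  edge (11,13)–(6,22): clear
  edge (6,22)–(0,23): clear
  midpoint (0,21/2) outside
  → clear
Obstacle 3 [(15,13) (22,18) (24,20) (20,23) (15,23)]:
  edge (15,13)–(22,18): clear
  edge (22,18)–(24,20): clear
  edge (24,20)–(20,23): clear
  edge (20,23)–(15,23): clear
  edge (15,23)–(15,13): clear
  midpoint (0,21/2) outside
  → clear
Obstacle 4 [(1,0) (10,9) (1,11)]:
  edge (1,0)–(10,9): clear
  edge (10,9)–(1,11): clear
  edge (1,11)–(1,0): clear
  midpoint (0,21/2) outside
  → clear

FREE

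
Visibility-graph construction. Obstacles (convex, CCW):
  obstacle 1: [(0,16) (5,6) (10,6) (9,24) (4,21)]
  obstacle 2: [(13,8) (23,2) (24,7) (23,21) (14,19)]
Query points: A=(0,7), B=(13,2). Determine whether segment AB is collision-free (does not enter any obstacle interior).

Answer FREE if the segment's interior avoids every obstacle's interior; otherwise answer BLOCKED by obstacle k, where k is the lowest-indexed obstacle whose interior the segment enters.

FREE

Obstacle 1 [(0,16) (5,6) (10,6) (9,24) (4,21)]:
  edge (0,16)–(5,6): clear
  edge (5,6)–(10,6): clear
  edge (10,6)–(9,24): clear
  edge (9,24)–(4,21): clear
  edge (4,21)–(0,16): clear
  midpoint (13/2,9/2) outside
  → clear
Obstacle 2 [(13,8) (23,2) (24,7) (23,21) (14,19)]:
  edge (13,8)–(23,2): clear
  edge (23,2)–(24,7): clear
  edge (24,7)–(23,21): clear
  edge (23,21)–(14,19): clear
  edge (14,19)–(13,8): clear
  midpoint (13/2,9/2) outside
  → clear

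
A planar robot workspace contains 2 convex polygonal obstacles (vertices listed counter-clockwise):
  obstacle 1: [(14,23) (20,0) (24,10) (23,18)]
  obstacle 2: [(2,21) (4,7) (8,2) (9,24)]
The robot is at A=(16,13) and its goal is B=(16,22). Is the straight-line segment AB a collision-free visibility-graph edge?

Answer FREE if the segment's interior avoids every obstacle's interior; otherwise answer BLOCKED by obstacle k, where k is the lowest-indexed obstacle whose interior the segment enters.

Obstacle 1 [(14,23) (20,0) (24,10) (23,18)]:
  edge (14,23)–(20,0): crosses AB
  edge (20,0)–(24,10): clear
  edge (24,10)–(23,18): clear
  edge (23,18)–(14,23): crosses AB
  → BLOCKED
Obstacle 2 [(2,21) (4,7) (8,2) (9,24)]:
  edge (2,21)–(4,7): clear
  edge (4,7)–(8,2): clear
  edge (8,2)–(9,24): clear
  edge (9,24)–(2,21): clear
  midpoint (16,35/2) outside
  → clear

BLOCKED by obstacle 1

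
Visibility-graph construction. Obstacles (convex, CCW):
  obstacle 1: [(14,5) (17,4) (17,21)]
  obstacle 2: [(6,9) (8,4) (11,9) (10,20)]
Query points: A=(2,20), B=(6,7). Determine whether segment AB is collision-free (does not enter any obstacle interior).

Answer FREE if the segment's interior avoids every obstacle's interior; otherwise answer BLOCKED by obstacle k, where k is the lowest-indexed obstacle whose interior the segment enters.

Obstacle 1 [(14,5) (17,4) (17,21)]:
  edge (14,5)–(17,4): clear
  edge (17,4)–(17,21): clear
  edge (17,21)–(14,5): clear
  midpoint (4,27/2) outside
  → clear
Obstacle 2 [(6,9) (8,4) (11,9) (10,20)]:
  edge (6,9)–(8,4): clear
  edge (8,4)–(11,9): clear
  edge (11,9)–(10,20): clear
  edge (10,20)–(6,9): clear
  midpoint (4,27/2) outside
  → clear

FREE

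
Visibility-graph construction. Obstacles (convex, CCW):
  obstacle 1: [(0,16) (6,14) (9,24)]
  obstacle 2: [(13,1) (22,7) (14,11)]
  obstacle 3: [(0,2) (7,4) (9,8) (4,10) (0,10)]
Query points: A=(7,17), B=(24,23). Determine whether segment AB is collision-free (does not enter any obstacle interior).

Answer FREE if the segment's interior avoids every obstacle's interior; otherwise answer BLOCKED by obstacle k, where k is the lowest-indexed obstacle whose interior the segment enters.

FREE

Obstacle 1 [(0,16) (6,14) (9,24)]:
  edge (0,16)–(6,14): clear
  edge (6,14)–(9,24): clear
  edge (9,24)–(0,16): clear
  midpoint (31/2,20) outside
  → clear
Obstacle 2 [(13,1) (22,7) (14,11)]:
  edge (13,1)–(22,7): clear
  edge (22,7)–(14,11): clear
  edge (14,11)–(13,1): clear
  midpoint (31/2,20) outside
  → clear
Obstacle 3 [(0,2) (7,4) (9,8) (4,10) (0,10)]:
  edge (0,2)–(7,4): clear
  edge (7,4)–(9,8): clear
  edge (9,8)–(4,10): clear
  edge (4,10)–(0,10): clear
  edge (0,10)–(0,2): clear
  midpoint (31/2,20) outside
  → clear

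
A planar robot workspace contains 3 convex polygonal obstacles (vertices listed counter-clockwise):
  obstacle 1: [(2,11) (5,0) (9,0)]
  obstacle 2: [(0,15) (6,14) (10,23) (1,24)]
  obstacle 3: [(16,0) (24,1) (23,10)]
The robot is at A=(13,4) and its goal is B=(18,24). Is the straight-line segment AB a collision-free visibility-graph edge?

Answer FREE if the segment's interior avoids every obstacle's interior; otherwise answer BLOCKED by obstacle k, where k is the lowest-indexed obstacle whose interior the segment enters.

Obstacle 1 [(2,11) (5,0) (9,0)]:
  edge (2,11)–(5,0): clear
  edge (5,0)–(9,0): clear
  edge (9,0)–(2,11): clear
  midpoint (31/2,14) outside
  → clear
Obstacle 2 [(0,15) (6,14) (10,23) (1,24)]:
  edge (0,15)–(6,14): clear
  edge (6,14)–(10,23): clear
  edge (10,23)–(1,24): clear
  edge (1,24)–(0,15): clear
  midpoint (31/2,14) outside
  → clear
Obstacle 3 [(16,0) (24,1) (23,10)]:
  edge (16,0)–(24,1): clear
  edge (24,1)–(23,10): clear
  edge (23,10)–(16,0): clear
  midpoint (31/2,14) outside
  → clear

FREE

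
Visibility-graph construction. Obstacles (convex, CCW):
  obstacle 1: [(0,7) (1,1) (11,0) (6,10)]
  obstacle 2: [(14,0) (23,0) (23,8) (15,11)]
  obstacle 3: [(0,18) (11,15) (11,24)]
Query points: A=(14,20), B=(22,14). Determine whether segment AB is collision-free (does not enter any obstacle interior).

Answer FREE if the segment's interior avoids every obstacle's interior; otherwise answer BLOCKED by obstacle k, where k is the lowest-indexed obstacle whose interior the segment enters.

FREE

Obstacle 1 [(0,7) (1,1) (11,0) (6,10)]:
  edge (0,7)–(1,1): clear
  edge (1,1)–(11,0): clear
  edge (11,0)–(6,10): clear
  edge (6,10)–(0,7): clear
  midpoint (18,17) outside
  → clear
Obstacle 2 [(14,0) (23,0) (23,8) (15,11)]:
  edge (14,0)–(23,0): clear
  edge (23,0)–(23,8): clear
  edge (23,8)–(15,11): clear
  edge (15,11)–(14,0): clear
  midpoint (18,17) outside
  → clear
Obstacle 3 [(0,18) (11,15) (11,24)]:
  edge (0,18)–(11,15): clear
  edge (11,15)–(11,24): clear
  edge (11,24)–(0,18): clear
  midpoint (18,17) outside
  → clear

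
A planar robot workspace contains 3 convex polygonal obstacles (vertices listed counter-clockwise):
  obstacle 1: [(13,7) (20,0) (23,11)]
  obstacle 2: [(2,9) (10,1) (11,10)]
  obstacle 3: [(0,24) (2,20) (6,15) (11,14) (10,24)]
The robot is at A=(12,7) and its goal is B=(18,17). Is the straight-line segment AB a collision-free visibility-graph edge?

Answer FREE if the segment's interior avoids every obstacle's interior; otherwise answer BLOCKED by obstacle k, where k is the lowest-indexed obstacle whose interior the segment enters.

Obstacle 1 [(13,7) (20,0) (23,11)]:
  edge (13,7)–(20,0): clear
  edge (20,0)–(23,11): clear
  edge (23,11)–(13,7): clear
  midpoint (15,12) outside
  → clear
Obstacle 2 [(2,9) (10,1) (11,10)]:
  edge (2,9)–(10,1): clear
  edge (10,1)–(11,10): clear
  edge (11,10)–(2,9): clear
  midpoint (15,12) outside
  → clear
Obstacle 3 [(0,24) (2,20) (6,15) (11,14) (10,24)]:
  edge (0,24)–(2,20): clear
  edge (2,20)–(6,15): clear
  edge (6,15)–(11,14): clear
  edge (11,14)–(10,24): clear
  edge (10,24)–(0,24): clear
  midpoint (15,12) outside
  → clear

FREE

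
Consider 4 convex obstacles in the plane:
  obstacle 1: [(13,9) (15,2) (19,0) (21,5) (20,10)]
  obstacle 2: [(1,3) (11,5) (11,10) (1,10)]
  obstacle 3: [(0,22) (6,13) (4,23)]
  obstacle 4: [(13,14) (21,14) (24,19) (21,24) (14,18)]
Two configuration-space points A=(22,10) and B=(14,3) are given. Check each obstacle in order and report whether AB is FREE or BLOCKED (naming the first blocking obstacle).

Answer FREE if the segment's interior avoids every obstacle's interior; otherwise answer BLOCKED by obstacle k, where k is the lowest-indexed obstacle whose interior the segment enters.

Obstacle 1 [(13,9) (15,2) (19,0) (21,5) (20,10)]:
  edge (13,9)–(15,2): crosses AB
  edge (15,2)–(19,0): clear
  edge (19,0)–(21,5): clear
  edge (21,5)–(20,10): crosses AB
  edge (20,10)–(13,9): clear
  → BLOCKED
Obstacle 2 [(1,3) (11,5) (11,10) (1,10)]:
  edge (1,3)–(11,5): clear
  edge (11,5)–(11,10): clear
  edge (11,10)–(1,10): clear
  edge (1,10)–(1,3): clear
  midpoint (18,13/2) outside
  → clear
Obstacle 3 [(0,22) (6,13) (4,23)]:
  edge (0,22)–(6,13): clear
  edge (6,13)–(4,23): clear
  edge (4,23)–(0,22): clear
  midpoint (18,13/2) outside
  → clear
Obstacle 4 [(13,14) (21,14) (24,19) (21,24) (14,18)]:
  edge (13,14)–(21,14): clear
  edge (21,14)–(24,19): clear
  edge (24,19)–(21,24): clear
  edge (21,24)–(14,18): clear
  edge (14,18)–(13,14): clear
  midpoint (18,13/2) outside
  → clear

BLOCKED by obstacle 1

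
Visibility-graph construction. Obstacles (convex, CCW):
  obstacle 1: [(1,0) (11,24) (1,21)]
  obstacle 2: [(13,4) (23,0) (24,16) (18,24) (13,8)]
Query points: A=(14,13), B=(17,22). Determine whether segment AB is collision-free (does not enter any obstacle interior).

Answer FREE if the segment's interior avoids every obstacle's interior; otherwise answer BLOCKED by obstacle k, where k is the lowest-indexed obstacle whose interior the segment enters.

FREE

Obstacle 1 [(1,0) (11,24) (1,21)]:
  edge (1,0)–(11,24): clear
  edge (11,24)–(1,21): clear
  edge (1,21)–(1,0): clear
  midpoint (31/2,35/2) outside
  → clear
Obstacle 2 [(13,4) (23,0) (24,16) (18,24) (13,8)]:
  edge (13,4)–(23,0): clear
  edge (23,0)–(24,16): clear
  edge (24,16)–(18,24): clear
  edge (18,24)–(13,8): clear
  edge (13,8)–(13,4): clear
  midpoint (31/2,35/2) outside
  → clear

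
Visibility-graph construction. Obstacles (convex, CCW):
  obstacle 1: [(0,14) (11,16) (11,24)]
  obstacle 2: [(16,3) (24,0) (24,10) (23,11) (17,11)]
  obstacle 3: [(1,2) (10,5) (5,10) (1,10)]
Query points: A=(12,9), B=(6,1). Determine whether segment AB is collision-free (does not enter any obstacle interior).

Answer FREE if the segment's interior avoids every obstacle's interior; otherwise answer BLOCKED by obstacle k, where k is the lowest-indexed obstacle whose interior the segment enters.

Obstacle 1 [(0,14) (11,16) (11,24)]:
  edge (0,14)–(11,16): clear
  edge (11,16)–(11,24): clear
  edge (11,24)–(0,14): clear
  midpoint (9,5) outside
  → clear
Obstacle 2 [(16,3) (24,0) (24,10) (23,11) (17,11)]:
  edge (16,3)–(24,0): clear
  edge (24,0)–(24,10): clear
  edge (24,10)–(23,11): clear
  edge (23,11)–(17,11): clear
  edge (17,11)–(16,3): clear
  midpoint (9,5) outside
  → clear
Obstacle 3 [(1,2) (10,5) (5,10) (1,10)]:
  edge (1,2)–(10,5): crosses AB
  edge (10,5)–(5,10): crosses AB
  edge (5,10)–(1,10): clear
  edge (1,10)–(1,2): clear
  → BLOCKED

BLOCKED by obstacle 3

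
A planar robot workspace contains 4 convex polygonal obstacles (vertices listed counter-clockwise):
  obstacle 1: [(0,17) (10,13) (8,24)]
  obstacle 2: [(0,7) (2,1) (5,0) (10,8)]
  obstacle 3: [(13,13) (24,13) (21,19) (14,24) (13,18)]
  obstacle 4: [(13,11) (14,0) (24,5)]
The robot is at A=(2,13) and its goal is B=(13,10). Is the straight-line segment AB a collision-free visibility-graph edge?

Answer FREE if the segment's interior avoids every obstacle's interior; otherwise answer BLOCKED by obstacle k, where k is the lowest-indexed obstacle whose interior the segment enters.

Obstacle 1 [(0,17) (10,13) (8,24)]:
  edge (0,17)–(10,13): clear
  edge (10,13)–(8,24): clear
  edge (8,24)–(0,17): clear
  midpoint (15/2,23/2) outside
  → clear
Obstacle 2 [(0,7) (2,1) (5,0) (10,8)]:
  edge (0,7)–(2,1): clear
  edge (2,1)–(5,0): clear
  edge (5,0)–(10,8): clear
  edge (10,8)–(0,7): clear
  midpoint (15/2,23/2) outside
  → clear
Obstacle 3 [(13,13) (24,13) (21,19) (14,24) (13,18)]:
  edge (13,13)–(24,13): clear
  edge (24,13)–(21,19): clear
  edge (21,19)–(14,24): clear
  edge (14,24)–(13,18): clear
  edge (13,18)–(13,13): clear
  midpoint (15/2,23/2) outside
  → clear
Obstacle 4 [(13,11) (14,0) (24,5)]:
  edge (13,11)–(14,0): clear
  edge (14,0)–(24,5): clear
  edge (24,5)–(13,11): clear
  midpoint (15/2,23/2) outside
  → clear

FREE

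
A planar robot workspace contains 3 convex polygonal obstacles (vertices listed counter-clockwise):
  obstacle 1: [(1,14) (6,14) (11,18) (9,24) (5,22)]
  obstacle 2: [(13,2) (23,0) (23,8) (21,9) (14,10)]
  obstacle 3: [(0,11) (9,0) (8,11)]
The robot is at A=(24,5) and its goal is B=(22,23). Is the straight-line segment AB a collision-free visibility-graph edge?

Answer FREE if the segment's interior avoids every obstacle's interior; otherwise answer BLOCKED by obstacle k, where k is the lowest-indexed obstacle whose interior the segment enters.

FREE

Obstacle 1 [(1,14) (6,14) (11,18) (9,24) (5,22)]:
  edge (1,14)–(6,14): clear
  edge (6,14)–(11,18): clear
  edge (11,18)–(9,24): clear
  edge (9,24)–(5,22): clear
  edge (5,22)–(1,14): clear
  midpoint (23,14) outside
  → clear
Obstacle 2 [(13,2) (23,0) (23,8) (21,9) (14,10)]:
  edge (13,2)–(23,0): clear
  edge (23,0)–(23,8): clear
  edge (23,8)–(21,9): clear
  edge (21,9)–(14,10): clear
  edge (14,10)–(13,2): clear
  midpoint (23,14) outside
  → clear
Obstacle 3 [(0,11) (9,0) (8,11)]:
  edge (0,11)–(9,0): clear
  edge (9,0)–(8,11): clear
  edge (8,11)–(0,11): clear
  midpoint (23,14) outside
  → clear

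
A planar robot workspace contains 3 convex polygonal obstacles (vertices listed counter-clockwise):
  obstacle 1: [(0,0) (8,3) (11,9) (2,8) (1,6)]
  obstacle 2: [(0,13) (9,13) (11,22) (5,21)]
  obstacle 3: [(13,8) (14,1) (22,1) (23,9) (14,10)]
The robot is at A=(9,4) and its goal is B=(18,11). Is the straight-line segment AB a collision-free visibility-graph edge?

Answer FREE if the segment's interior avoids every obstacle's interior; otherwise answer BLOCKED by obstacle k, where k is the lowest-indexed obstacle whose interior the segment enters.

Obstacle 1 [(0,0) (8,3) (11,9) (2,8) (1,6)]:
  edge (0,0)–(8,3): clear
  edge (8,3)–(11,9): clear
  edge (11,9)–(2,8): clear
  edge (2,8)–(1,6): clear
  edge (1,6)–(0,0): clear
  midpoint (27/2,15/2) outside
  → clear
Obstacle 2 [(0,13) (9,13) (11,22) (5,21)]:
  edge (0,13)–(9,13): clear
  edge (9,13)–(11,22): clear
  edge (11,22)–(5,21): clear
  edge (5,21)–(0,13): clear
  midpoint (27/2,15/2) outside
  → clear
Obstacle 3 [(13,8) (14,1) (22,1) (23,9) (14,10)]:
  edge (13,8)–(14,1): crosses AB
  edge (14,1)–(22,1): clear
  edge (22,1)–(23,9): clear
  edge (23,9)–(14,10): crosses AB
  edge (14,10)–(13,8): clear
  → BLOCKED

BLOCKED by obstacle 3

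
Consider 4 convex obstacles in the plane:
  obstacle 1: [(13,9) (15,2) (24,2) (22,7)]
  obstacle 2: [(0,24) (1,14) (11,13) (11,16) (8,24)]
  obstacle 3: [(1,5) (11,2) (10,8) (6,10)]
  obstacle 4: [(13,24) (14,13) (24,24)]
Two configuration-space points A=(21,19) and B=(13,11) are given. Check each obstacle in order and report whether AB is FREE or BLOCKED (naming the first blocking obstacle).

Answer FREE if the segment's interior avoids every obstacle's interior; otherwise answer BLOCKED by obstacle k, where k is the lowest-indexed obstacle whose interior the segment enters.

Obstacle 1 [(13,9) (15,2) (24,2) (22,7)]:
  edge (13,9)–(15,2): clear
  edge (15,2)–(24,2): clear
  edge (24,2)–(22,7): clear
  edge (22,7)–(13,9): clear
  midpoint (17,15) outside
  → clear
Obstacle 2 [(0,24) (1,14) (11,13) (11,16) (8,24)]:
  edge (0,24)–(1,14): clear
  edge (1,14)–(11,13): clear
  edge (11,13)–(11,16): clear
  edge (11,16)–(8,24): clear
  edge (8,24)–(0,24): clear
  midpoint (17,15) outside
  → clear
Obstacle 3 [(1,5) (11,2) (10,8) (6,10)]:
  edge (1,5)–(11,2): clear
  edge (11,2)–(10,8): clear
  edge (10,8)–(6,10): clear
  edge (6,10)–(1,5): clear
  midpoint (17,15) outside
  → clear
Obstacle 4 [(13,24) (14,13) (24,24)]:
  edge (13,24)–(14,13): clear
  edge (14,13)–(24,24): clear
  edge (24,24)–(13,24): clear
  midpoint (17,15) outside
  → clear

FREE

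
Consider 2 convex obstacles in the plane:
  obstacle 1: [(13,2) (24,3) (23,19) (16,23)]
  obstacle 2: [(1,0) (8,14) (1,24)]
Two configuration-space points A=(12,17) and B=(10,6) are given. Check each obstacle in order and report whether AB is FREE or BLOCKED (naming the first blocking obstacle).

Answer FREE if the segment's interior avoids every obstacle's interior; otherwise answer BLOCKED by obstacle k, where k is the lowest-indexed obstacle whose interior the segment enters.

Obstacle 1 [(13,2) (24,3) (23,19) (16,23)]:
  edge (13,2)–(24,3): clear
  edge (24,3)–(23,19): clear
  edge (23,19)–(16,23): clear
  edge (16,23)–(13,2): clear
  midpoint (11,23/2) outside
  → clear
Obstacle 2 [(1,0) (8,14) (1,24)]:
  edge (1,0)–(8,14): clear
  edge (8,14)–(1,24): clear
  edge (1,24)–(1,0): clear
  midpoint (11,23/2) outside
  → clear

FREE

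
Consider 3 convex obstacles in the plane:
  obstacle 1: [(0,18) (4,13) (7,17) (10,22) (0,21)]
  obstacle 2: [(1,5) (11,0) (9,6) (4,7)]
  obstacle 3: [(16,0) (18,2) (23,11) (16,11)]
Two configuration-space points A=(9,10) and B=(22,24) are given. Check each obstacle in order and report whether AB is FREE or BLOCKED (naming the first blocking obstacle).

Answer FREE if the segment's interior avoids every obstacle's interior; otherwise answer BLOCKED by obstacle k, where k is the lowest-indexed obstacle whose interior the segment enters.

FREE

Obstacle 1 [(0,18) (4,13) (7,17) (10,22) (0,21)]:
  edge (0,18)–(4,13): clear
  edge (4,13)–(7,17): clear
  edge (7,17)–(10,22): clear
  edge (10,22)–(0,21): clear
  edge (0,21)–(0,18): clear
  midpoint (31/2,17) outside
  → clear
Obstacle 2 [(1,5) (11,0) (9,6) (4,7)]:
  edge (1,5)–(11,0): clear
  edge (11,0)–(9,6): clear
  edge (9,6)–(4,7): clear
  edge (4,7)–(1,5): clear
  midpoint (31/2,17) outside
  → clear
Obstacle 3 [(16,0) (18,2) (23,11) (16,11)]:
  edge (16,0)–(18,2): clear
  edge (18,2)–(23,11): clear
  edge (23,11)–(16,11): clear
  edge (16,11)–(16,0): clear
  midpoint (31/2,17) outside
  → clear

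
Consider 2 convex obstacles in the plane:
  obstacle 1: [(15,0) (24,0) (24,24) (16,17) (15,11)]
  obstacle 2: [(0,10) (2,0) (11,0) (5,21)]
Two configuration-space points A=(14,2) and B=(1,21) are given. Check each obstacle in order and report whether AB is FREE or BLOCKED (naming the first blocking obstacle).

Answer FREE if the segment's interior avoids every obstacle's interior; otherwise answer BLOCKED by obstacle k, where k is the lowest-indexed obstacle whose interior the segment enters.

Obstacle 1 [(15,0) (24,0) (24,24) (16,17) (15,11)]:
  edge (15,0)–(24,0): clear
  edge (24,0)–(24,24): clear
  edge (24,24)–(16,17): clear
  edge (16,17)–(15,11): clear
  edge (15,11)–(15,0): clear
  midpoint (15/2,23/2) outside
  → clear
Obstacle 2 [(0,10) (2,0) (11,0) (5,21)]:
  edge (0,10)–(2,0): clear
  edge (2,0)–(11,0): clear
  edge (11,0)–(5,21): crosses AB
  edge (5,21)–(0,10): crosses AB
  → BLOCKED

BLOCKED by obstacle 2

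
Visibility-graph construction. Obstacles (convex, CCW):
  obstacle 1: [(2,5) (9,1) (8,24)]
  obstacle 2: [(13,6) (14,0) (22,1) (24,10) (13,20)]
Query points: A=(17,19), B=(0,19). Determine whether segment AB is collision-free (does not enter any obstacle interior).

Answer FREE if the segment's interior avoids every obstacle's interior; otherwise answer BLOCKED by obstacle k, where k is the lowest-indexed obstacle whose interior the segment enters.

BLOCKED by obstacle 1

Obstacle 1 [(2,5) (9,1) (8,24)]:
  edge (2,5)–(9,1): clear
  edge (9,1)–(8,24): crosses AB
  edge (8,24)–(2,5): crosses AB
  → BLOCKED
Obstacle 2 [(13,6) (14,0) (22,1) (24,10) (13,20)]:
  edge (13,6)–(14,0): clear
  edge (14,0)–(22,1): clear
  edge (22,1)–(24,10): clear
  edge (24,10)–(13,20): crosses AB
  edge (13,20)–(13,6): crosses AB
  → BLOCKED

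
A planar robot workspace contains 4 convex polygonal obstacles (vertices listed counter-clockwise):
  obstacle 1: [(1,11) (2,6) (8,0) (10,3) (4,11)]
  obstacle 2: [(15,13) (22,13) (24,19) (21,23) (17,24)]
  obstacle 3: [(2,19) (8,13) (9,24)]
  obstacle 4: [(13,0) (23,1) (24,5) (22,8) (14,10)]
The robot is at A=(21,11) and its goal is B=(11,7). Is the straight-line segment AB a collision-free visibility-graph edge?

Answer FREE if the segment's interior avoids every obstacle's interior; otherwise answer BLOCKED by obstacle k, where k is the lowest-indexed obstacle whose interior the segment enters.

BLOCKED by obstacle 4

Obstacle 1 [(1,11) (2,6) (8,0) (10,3) (4,11)]:
  edge (1,11)–(2,6): clear
  edge (2,6)–(8,0): clear
  edge (8,0)–(10,3): clear
  edge (10,3)–(4,11): clear
  edge (4,11)–(1,11): clear
  midpoint (16,9) outside
  → clear
Obstacle 2 [(15,13) (22,13) (24,19) (21,23) (17,24)]:
  edge (15,13)–(22,13): clear
  edge (22,13)–(24,19): clear
  edge (24,19)–(21,23): clear
  edge (21,23)–(17,24): clear
  edge (17,24)–(15,13): clear
  midpoint (16,9) outside
  → clear
Obstacle 3 [(2,19) (8,13) (9,24)]:
  edge (2,19)–(8,13): clear
  edge (8,13)–(9,24): clear
  edge (9,24)–(2,19): clear
  midpoint (16,9) outside
  → clear
Obstacle 4 [(13,0) (23,1) (24,5) (22,8) (14,10)]:
  edge (13,0)–(23,1): clear
  edge (23,1)–(24,5): clear
  edge (24,5)–(22,8): clear
  edge (22,8)–(14,10): crosses AB
  edge (14,10)–(13,0): crosses AB
  → BLOCKED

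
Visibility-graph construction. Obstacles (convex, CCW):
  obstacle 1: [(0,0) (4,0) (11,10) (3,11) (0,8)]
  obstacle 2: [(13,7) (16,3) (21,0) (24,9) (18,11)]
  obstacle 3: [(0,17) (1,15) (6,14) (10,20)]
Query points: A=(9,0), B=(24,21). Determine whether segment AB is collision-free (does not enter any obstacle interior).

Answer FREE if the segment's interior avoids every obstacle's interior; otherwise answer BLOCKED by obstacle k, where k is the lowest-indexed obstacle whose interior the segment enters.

Obstacle 1 [(0,0) (4,0) (11,10) (3,11) (0,8)]:
  edge (0,0)–(4,0): clear
  edge (4,0)–(11,10): clear
  edge (11,10)–(3,11): clear
  edge (3,11)–(0,8): clear
  edge (0,8)–(0,0): clear
  midpoint (33/2,21/2) outside
  → clear
Obstacle 2 [(13,7) (16,3) (21,0) (24,9) (18,11)]:
  edge (13,7)–(16,3): crosses AB
  edge (16,3)–(21,0): clear
  edge (21,0)–(24,9): clear
  edge (24,9)–(18,11): clear
  edge (18,11)–(13,7): crosses AB
  → BLOCKED
Obstacle 3 [(0,17) (1,15) (6,14) (10,20)]:
  edge (0,17)–(1,15): clear
  edge (1,15)–(6,14): clear
  edge (6,14)–(10,20): clear
  edge (10,20)–(0,17): clear
  midpoint (33/2,21/2) outside
  → clear

BLOCKED by obstacle 2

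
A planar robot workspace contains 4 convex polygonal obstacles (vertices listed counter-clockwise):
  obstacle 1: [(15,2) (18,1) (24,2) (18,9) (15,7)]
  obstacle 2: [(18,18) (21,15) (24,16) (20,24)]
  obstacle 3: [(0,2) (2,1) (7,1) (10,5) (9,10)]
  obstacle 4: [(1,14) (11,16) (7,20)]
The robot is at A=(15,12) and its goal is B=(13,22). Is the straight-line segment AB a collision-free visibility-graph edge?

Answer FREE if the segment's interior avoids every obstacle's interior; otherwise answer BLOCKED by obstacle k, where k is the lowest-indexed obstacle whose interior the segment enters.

Obstacle 1 [(15,2) (18,1) (24,2) (18,9) (15,7)]:
  edge (15,2)–(18,1): clear
  edge (18,1)–(24,2): clear
  edge (24,2)–(18,9): clear
  edge (18,9)–(15,7): clear
  edge (15,7)–(15,2): clear
  midpoint (14,17) outside
  → clear
Obstacle 2 [(18,18) (21,15) (24,16) (20,24)]:
  edge (18,18)–(21,15): clear
  edge (21,15)–(24,16): clear
  edge (24,16)–(20,24): clear
  edge (20,24)–(18,18): clear
  midpoint (14,17) outside
  → clear
Obstacle 3 [(0,2) (2,1) (7,1) (10,5) (9,10)]:
  edge (0,2)–(2,1): clear
  edge (2,1)–(7,1): clear
  edge (7,1)–(10,5): clear
  edge (10,5)–(9,10): clear
  edge (9,10)–(0,2): clear
  midpoint (14,17) outside
  → clear
Obstacle 4 [(1,14) (11,16) (7,20)]:
  edge (1,14)–(11,16): clear
  edge (11,16)–(7,20): clear
  edge (7,20)–(1,14): clear
  midpoint (14,17) outside
  → clear

FREE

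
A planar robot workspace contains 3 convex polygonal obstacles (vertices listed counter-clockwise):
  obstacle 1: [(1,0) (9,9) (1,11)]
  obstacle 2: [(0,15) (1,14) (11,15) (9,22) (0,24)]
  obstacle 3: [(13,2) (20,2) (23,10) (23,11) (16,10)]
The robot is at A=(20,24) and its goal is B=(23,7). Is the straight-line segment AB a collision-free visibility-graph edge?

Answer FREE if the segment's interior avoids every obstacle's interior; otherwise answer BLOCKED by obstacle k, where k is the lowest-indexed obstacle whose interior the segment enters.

BLOCKED by obstacle 3

Obstacle 1 [(1,0) (9,9) (1,11)]:
  edge (1,0)–(9,9): clear
  edge (9,9)–(1,11): clear
  edge (1,11)–(1,0): clear
  midpoint (43/2,31/2) outside
  → clear
Obstacle 2 [(0,15) (1,14) (11,15) (9,22) (0,24)]:
  edge (0,15)–(1,14): clear
  edge (1,14)–(11,15): clear
  edge (11,15)–(9,22): clear
  edge (9,22)–(0,24): clear
  edge (0,24)–(0,15): clear
  midpoint (43/2,31/2) outside
  → clear
Obstacle 3 [(13,2) (20,2) (23,10) (23,11) (16,10)]:
  edge (13,2)–(20,2): clear
  edge (20,2)–(23,10): crosses AB
  edge (23,10)–(23,11): clear
  edge (23,11)–(16,10): crosses AB
  edge (16,10)–(13,2): clear
  → BLOCKED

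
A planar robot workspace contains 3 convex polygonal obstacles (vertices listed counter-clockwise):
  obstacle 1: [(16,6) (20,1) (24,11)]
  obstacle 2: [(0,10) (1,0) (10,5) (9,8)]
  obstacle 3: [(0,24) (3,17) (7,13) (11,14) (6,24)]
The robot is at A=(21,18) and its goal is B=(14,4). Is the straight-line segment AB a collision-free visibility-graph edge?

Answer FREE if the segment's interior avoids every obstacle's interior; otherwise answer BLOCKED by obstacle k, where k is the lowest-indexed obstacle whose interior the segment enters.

Obstacle 1 [(16,6) (20,1) (24,11)]:
  edge (16,6)–(20,1): clear
  edge (20,1)–(24,11): clear
  edge (24,11)–(16,6): clear
  midpoint (35/2,11) outside
  → clear
Obstacle 2 [(0,10) (1,0) (10,5) (9,8)]:
  edge (0,10)–(1,0): clear
  edge (1,0)–(10,5): clear
  edge (10,5)–(9,8): clear
  edge (9,8)–(0,10): clear
  midpoint (35/2,11) outside
  → clear
Obstacle 3 [(0,24) (3,17) (7,13) (11,14) (6,24)]:
  edge (0,24)–(3,17): clear
  edge (3,17)–(7,13): clear
  edge (7,13)–(11,14): clear
  edge (11,14)–(6,24): clear
  edge (6,24)–(0,24): clear
  midpoint (35/2,11) outside
  → clear

FREE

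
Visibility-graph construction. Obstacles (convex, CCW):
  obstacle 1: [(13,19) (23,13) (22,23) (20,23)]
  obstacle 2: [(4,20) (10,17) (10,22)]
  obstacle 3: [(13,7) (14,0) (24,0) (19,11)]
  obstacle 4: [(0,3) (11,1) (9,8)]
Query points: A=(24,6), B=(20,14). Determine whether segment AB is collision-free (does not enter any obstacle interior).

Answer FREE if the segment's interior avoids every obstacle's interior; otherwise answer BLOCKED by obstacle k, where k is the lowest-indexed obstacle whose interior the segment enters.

FREE

Obstacle 1 [(13,19) (23,13) (22,23) (20,23)]:
  edge (13,19)–(23,13): clear
  edge (23,13)–(22,23): clear
  edge (22,23)–(20,23): clear
  edge (20,23)–(13,19): clear
  midpoint (22,10) outside
  → clear
Obstacle 2 [(4,20) (10,17) (10,22)]:
  edge (4,20)–(10,17): clear
  edge (10,17)–(10,22): clear
  edge (10,22)–(4,20): clear
  midpoint (22,10) outside
  → clear
Obstacle 3 [(13,7) (14,0) (24,0) (19,11)]:
  edge (13,7)–(14,0): clear
  edge (14,0)–(24,0): clear
  edge (24,0)–(19,11): clear
  edge (19,11)–(13,7): clear
  midpoint (22,10) outside
  → clear
Obstacle 4 [(0,3) (11,1) (9,8)]:
  edge (0,3)–(11,1): clear
  edge (11,1)–(9,8): clear
  edge (9,8)–(0,3): clear
  midpoint (22,10) outside
  → clear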